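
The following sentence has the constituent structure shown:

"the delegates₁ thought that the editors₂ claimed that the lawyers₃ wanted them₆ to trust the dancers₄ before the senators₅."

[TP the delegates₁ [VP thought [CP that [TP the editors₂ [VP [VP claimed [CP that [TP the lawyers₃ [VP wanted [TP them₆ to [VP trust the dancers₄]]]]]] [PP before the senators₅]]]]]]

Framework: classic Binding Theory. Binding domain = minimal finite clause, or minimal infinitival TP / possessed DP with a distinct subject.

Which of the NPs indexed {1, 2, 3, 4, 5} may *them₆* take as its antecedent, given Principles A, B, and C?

{1, 2, 5}

*them* is a pronoun, so Principle B applies: it must be free in its binding domain.
Binding domain of *them₆*: the embedded TP, whose subject is the lawyers₃.
*the delegates₁* c-commands the pronoun but from outside its binding domain, and is not c-commanded by it → coindexation permitted.
*the editors₂* c-commands the pronoun but from outside its binding domain, and is not c-commanded by it → coindexation permitted.
*the lawyers₃* c-commands the pronoun within its binding domain → coindexation would violate Principle B.
*the dancers₄*: the pronoun c-commands this R-expression → coindexation would violate Principle C on *the dancers₄*.
*the senators₅* and the pronoun do not c-command one another → neither Principle B nor Principle C is at stake; coindexation permitted.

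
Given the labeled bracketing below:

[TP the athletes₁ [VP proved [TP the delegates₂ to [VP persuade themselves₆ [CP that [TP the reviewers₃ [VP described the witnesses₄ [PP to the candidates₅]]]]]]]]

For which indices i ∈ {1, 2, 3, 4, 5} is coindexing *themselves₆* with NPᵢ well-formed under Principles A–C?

*themselves* is an anaphor, so Principle A applies: it must be bound in its binding domain.
Binding domain of *themselves₆*: the embedded TP, whose subject is the delegates₂.
*the athletes₁* c-commands the anaphor but is outside its binding domain → cannot satisfy Principle A.
*the delegates₂* c-commands the anaphor within its binding domain → licit binder.
*the reviewers₃* does not c-command the anaphor → cannot bind it.
*the witnesses₄* does not c-command the anaphor → cannot bind it.
*the candidates₅* does not c-command the anaphor → cannot bind it.

{2}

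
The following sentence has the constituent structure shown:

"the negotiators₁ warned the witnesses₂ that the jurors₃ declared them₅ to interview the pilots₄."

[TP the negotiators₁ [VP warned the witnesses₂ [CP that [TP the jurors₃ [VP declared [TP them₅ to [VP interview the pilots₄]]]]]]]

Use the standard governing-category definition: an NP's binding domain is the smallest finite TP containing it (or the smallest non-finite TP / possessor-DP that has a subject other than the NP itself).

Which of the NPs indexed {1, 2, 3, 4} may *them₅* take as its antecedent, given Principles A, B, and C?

*them* is a pronoun, so Principle B applies: it must be free in its binding domain.
Binding domain of *them₅*: the embedded TP, whose subject is the jurors₃.
*the negotiators₁* c-commands the pronoun but from outside its binding domain, and is not c-commanded by it → coindexation permitted.
*the witnesses₂* c-commands the pronoun but from outside its binding domain, and is not c-commanded by it → coindexation permitted.
*the jurors₃* c-commands the pronoun within its binding domain → coindexation would violate Principle B.
*the pilots₄*: the pronoun c-commands this R-expression → coindexation would violate Principle C on *the pilots₄*.

{1, 2}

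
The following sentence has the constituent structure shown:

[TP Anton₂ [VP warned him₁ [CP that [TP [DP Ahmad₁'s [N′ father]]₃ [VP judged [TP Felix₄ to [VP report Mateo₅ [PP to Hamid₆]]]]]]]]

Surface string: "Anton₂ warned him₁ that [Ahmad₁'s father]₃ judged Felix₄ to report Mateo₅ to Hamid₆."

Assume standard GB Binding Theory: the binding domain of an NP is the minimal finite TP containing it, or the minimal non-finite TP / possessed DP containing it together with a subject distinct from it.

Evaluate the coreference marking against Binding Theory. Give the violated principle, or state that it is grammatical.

Principle C

The two coindexed NPs are *him₁* and *Ahmad₁*.
*Ahmad₁* is an R-expression. Principle C requires it to be free everywhere.
*him₁* c-commands it and carries the same index.
The R-expression is bound → Principle C violation.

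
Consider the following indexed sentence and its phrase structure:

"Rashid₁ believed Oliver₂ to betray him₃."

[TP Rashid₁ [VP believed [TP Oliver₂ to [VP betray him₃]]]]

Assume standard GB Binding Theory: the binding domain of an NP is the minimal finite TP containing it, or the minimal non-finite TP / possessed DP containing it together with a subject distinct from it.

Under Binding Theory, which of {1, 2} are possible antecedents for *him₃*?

{1}

*him* is a pronoun, so Principle B applies: it must be free in its binding domain.
Binding domain of *him₃*: the embedded TP, whose subject is Oliver₂.
*Rashid₁* c-commands the pronoun but from outside its binding domain, and is not c-commanded by it → coindexation permitted.
*Oliver₂* c-commands the pronoun within its binding domain → coindexation would violate Principle B.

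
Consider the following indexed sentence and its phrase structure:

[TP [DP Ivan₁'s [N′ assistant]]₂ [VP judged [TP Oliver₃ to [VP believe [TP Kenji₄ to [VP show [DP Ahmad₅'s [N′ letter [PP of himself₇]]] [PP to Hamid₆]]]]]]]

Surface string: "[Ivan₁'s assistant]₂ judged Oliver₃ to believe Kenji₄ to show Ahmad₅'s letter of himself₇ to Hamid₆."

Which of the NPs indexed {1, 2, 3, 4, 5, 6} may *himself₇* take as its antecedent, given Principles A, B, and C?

{5}

*himself* is an anaphor, so Principle A applies: it must be bound in its binding domain.
Binding domain of *himself₇*: the possessed DP, whose subject is Ahmad₅.
*Ivan₁* does not c-command the anaphor → cannot bind it.
*[Ivan₁'s assistant]₂* c-commands the anaphor but is outside its binding domain → cannot satisfy Principle A.
*Oliver₃* c-commands the anaphor but is outside its binding domain → cannot satisfy Principle A.
*Kenji₄* c-commands the anaphor but is outside its binding domain → cannot satisfy Principle A.
*Ahmad₅* c-commands the anaphor within its binding domain → licit binder.
*Hamid₆* does not c-command the anaphor → cannot bind it.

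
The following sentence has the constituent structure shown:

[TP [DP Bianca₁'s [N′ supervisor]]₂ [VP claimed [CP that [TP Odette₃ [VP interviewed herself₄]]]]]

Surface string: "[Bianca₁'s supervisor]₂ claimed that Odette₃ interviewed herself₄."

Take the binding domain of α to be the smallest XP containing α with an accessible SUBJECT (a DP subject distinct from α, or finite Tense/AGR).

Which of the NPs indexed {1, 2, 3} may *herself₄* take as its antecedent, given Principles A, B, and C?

{3}

*herself* is an anaphor, so Principle A applies: it must be bound in its binding domain.
Binding domain of *herself₄*: the embedded TP, whose subject is Odette₃.
*Bianca₁* does not c-command the anaphor → cannot bind it.
*[Bianca₁'s supervisor]₂* c-commands the anaphor but is outside its binding domain → cannot satisfy Principle A.
*Odette₃* c-commands the anaphor within its binding domain → licit binder.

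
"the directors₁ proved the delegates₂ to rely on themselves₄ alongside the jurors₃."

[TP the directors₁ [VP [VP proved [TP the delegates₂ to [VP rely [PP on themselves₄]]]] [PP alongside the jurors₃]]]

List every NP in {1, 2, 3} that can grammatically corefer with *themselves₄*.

*themselves* is an anaphor, so Principle A applies: it must be bound in its binding domain.
Binding domain of *themselves₄*: the embedded TP, whose subject is the delegates₂.
*the directors₁* c-commands the anaphor but is outside its binding domain → cannot satisfy Principle A.
*the delegates₂* c-commands the anaphor within its binding domain → licit binder.
*the jurors₃* does not c-command the anaphor → cannot bind it.

{2}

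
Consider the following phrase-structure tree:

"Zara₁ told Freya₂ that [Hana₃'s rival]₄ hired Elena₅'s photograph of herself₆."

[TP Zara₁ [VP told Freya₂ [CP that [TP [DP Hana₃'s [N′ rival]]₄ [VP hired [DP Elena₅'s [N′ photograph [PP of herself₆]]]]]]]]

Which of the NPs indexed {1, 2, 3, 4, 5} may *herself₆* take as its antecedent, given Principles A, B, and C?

{5}

*herself* is an anaphor, so Principle A applies: it must be bound in its binding domain.
Binding domain of *herself₆*: the possessed DP, whose subject is Elena₅.
*Zara₁* c-commands the anaphor but is outside its binding domain → cannot satisfy Principle A.
*Freya₂* c-commands the anaphor but is outside its binding domain → cannot satisfy Principle A.
*Hana₃* does not c-command the anaphor → cannot bind it.
*[Hana₃'s rival]₄* c-commands the anaphor but is outside its binding domain → cannot satisfy Principle A.
*Elena₅* c-commands the anaphor within its binding domain → licit binder.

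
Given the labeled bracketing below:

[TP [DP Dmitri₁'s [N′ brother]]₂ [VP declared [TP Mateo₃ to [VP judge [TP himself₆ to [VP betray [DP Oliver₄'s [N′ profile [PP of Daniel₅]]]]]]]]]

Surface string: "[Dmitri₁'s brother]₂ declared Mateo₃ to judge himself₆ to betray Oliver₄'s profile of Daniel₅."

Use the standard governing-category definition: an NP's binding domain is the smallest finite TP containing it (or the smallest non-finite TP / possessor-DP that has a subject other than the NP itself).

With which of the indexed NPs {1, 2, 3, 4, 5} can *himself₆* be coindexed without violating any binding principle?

{3}

*himself* is an anaphor, so Principle A applies: it must be bound in its binding domain.
Binding domain of *himself₆*: the embedded TP, whose subject is Mateo₃.
*Dmitri₁* does not c-command the anaphor → cannot bind it.
*[Dmitri₁'s brother]₂* c-commands the anaphor but is outside its binding domain → cannot satisfy Principle A.
*Mateo₃* c-commands the anaphor within its binding domain → licit binder.
*Oliver₄* does not c-command the anaphor → cannot bind it.
*Daniel₅* does not c-command the anaphor → cannot bind it.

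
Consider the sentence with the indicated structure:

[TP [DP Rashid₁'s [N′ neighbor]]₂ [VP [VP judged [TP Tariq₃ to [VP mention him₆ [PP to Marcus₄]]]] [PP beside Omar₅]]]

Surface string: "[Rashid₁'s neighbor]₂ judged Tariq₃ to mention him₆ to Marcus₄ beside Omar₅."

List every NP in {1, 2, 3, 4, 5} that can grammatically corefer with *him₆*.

{1, 2, 5}

*him* is a pronoun, so Principle B applies: it must be free in its binding domain.
Binding domain of *him₆*: the embedded TP, whose subject is Tariq₃.
*Rashid₁* and the pronoun do not c-command one another → neither Principle B nor Principle C is at stake; coindexation permitted.
*[Rashid₁'s neighbor]₂* c-commands the pronoun but from outside its binding domain, and is not c-commanded by it → coindexation permitted.
*Tariq₃* c-commands the pronoun within its binding domain → coindexation would violate Principle B.
*Marcus₄*: the pronoun c-commands this R-expression → coindexation would violate Principle C on *Marcus₄*.
*Omar₅* and the pronoun do not c-command one another → neither Principle B nor Principle C is at stake; coindexation permitted.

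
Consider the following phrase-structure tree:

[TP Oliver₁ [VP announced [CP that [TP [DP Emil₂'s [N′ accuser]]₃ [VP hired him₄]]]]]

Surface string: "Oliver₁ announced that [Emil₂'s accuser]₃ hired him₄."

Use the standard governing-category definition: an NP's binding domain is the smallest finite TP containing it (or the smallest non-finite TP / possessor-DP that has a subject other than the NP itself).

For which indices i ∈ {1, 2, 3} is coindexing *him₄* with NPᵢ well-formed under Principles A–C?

*him* is a pronoun, so Principle B applies: it must be free in its binding domain.
Binding domain of *him₄*: the embedded TP, whose subject is [Emil₂'s accuser]₃.
*Oliver₁* c-commands the pronoun but from outside its binding domain, and is not c-commanded by it → coindexation permitted.
*Emil₂* and the pronoun do not c-command one another → neither Principle B nor Principle C is at stake; coindexation permitted.
*[Emil₂'s accuser]₃* c-commands the pronoun within its binding domain → coindexation would violate Principle B.

{1, 2}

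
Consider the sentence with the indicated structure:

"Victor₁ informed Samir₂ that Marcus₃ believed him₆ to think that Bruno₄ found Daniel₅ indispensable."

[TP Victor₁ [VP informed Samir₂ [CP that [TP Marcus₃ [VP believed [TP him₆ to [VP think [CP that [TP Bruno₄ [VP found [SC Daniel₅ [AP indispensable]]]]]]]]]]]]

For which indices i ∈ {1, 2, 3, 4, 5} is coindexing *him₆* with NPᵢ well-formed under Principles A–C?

*him* is a pronoun, so Principle B applies: it must be free in its binding domain.
Binding domain of *him₆*: the embedded TP, whose subject is Marcus₃.
*Victor₁* c-commands the pronoun but from outside its binding domain, and is not c-commanded by it → coindexation permitted.
*Samir₂* c-commands the pronoun but from outside its binding domain, and is not c-commanded by it → coindexation permitted.
*Marcus₃* c-commands the pronoun within its binding domain → coindexation would violate Principle B.
*Bruno₄*: the pronoun c-commands this R-expression → coindexation would violate Principle C on *Bruno₄*.
*Daniel₅*: the pronoun c-commands this R-expression → coindexation would violate Principle C on *Daniel₅*.

{1, 2}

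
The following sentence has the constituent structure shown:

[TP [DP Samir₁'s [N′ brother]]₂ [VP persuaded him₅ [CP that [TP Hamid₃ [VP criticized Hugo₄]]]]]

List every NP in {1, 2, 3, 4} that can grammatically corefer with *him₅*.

*him* is a pronoun, so Principle B applies: it must be free in its binding domain.
Binding domain of *him₅*: the matrix TP, whose subject is [Samir₁'s brother]₂.
*Samir₁* and the pronoun do not c-command one another → neither Principle B nor Principle C is at stake; coindexation permitted.
*[Samir₁'s brother]₂* c-commands the pronoun within its binding domain → coindexation would violate Principle B.
*Hamid₃*: the pronoun c-commands this R-expression → coindexation would violate Principle C on *Hamid₃*.
*Hugo₄*: the pronoun c-commands this R-expression → coindexation would violate Principle C on *Hugo₄*.

{1}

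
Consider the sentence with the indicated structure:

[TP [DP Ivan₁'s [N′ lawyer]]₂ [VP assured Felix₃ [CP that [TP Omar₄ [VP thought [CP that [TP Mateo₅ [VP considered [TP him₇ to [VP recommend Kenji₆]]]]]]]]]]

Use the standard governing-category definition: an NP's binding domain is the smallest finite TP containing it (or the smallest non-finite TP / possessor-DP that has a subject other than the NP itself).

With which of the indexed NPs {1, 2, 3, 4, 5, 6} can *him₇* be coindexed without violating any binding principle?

*him* is a pronoun, so Principle B applies: it must be free in its binding domain.
Binding domain of *him₇*: the embedded TP, whose subject is Mateo₅.
*Ivan₁* and the pronoun do not c-command one another → neither Principle B nor Principle C is at stake; coindexation permitted.
*[Ivan₁'s lawyer]₂* c-commands the pronoun but from outside its binding domain, and is not c-commanded by it → coindexation permitted.
*Felix₃* c-commands the pronoun but from outside its binding domain, and is not c-commanded by it → coindexation permitted.
*Omar₄* c-commands the pronoun but from outside its binding domain, and is not c-commanded by it → coindexation permitted.
*Mateo₅* c-commands the pronoun within its binding domain → coindexation would violate Principle B.
*Kenji₆*: the pronoun c-commands this R-expression → coindexation would violate Principle C on *Kenji₆*.

{1, 2, 3, 4}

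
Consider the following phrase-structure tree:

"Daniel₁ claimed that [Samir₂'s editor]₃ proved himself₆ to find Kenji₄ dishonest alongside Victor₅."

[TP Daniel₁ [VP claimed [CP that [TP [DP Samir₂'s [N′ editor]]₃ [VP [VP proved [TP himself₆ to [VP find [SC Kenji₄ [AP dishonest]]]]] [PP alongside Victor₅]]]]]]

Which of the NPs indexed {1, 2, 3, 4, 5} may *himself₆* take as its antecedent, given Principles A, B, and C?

{3}

*himself* is an anaphor, so Principle A applies: it must be bound in its binding domain.
Binding domain of *himself₆*: the embedded TP, whose subject is [Samir₂'s editor]₃.
*Daniel₁* c-commands the anaphor but is outside its binding domain → cannot satisfy Principle A.
*Samir₂* does not c-command the anaphor → cannot bind it.
*[Samir₂'s editor]₃* c-commands the anaphor within its binding domain → licit binder.
*Kenji₄* does not c-command the anaphor → cannot bind it.
*Victor₅* does not c-command the anaphor → cannot bind it.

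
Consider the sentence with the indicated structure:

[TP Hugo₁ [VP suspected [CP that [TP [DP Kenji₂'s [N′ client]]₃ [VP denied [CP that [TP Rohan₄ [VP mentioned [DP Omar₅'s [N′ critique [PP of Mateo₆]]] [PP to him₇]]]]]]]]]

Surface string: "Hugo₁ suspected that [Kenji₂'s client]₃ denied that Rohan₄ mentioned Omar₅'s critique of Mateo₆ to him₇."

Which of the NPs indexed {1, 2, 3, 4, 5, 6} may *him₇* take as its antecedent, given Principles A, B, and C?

*him* is a pronoun, so Principle B applies: it must be free in its binding domain.
Binding domain of *him₇*: the embedded TP, whose subject is Rohan₄.
*Hugo₁* c-commands the pronoun but from outside its binding domain, and is not c-commanded by it → coindexation permitted.
*Kenji₂* and the pronoun do not c-command one another → neither Principle B nor Principle C is at stake; coindexation permitted.
*[Kenji₂'s client]₃* c-commands the pronoun but from outside its binding domain, and is not c-commanded by it → coindexation permitted.
*Rohan₄* c-commands the pronoun within its binding domain → coindexation would violate Principle B.
*Omar₅* and the pronoun do not c-command one another → neither Principle B nor Principle C is at stake; coindexation permitted.
*Mateo₆* and the pronoun do not c-command one another → neither Principle B nor Principle C is at stake; coindexation permitted.

{1, 2, 3, 5, 6}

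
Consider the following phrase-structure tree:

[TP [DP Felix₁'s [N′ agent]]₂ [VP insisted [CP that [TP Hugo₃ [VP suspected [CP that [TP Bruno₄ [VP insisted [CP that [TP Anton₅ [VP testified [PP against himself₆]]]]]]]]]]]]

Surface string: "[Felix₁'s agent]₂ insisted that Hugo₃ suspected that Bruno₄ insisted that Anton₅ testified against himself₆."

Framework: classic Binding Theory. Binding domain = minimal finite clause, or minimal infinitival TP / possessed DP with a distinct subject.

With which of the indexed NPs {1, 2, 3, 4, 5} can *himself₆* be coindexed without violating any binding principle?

*himself* is an anaphor, so Principle A applies: it must be bound in its binding domain.
Binding domain of *himself₆*: the embedded TP, whose subject is Anton₅.
*Felix₁* does not c-command the anaphor → cannot bind it.
*[Felix₁'s agent]₂* c-commands the anaphor but is outside its binding domain → cannot satisfy Principle A.
*Hugo₃* c-commands the anaphor but is outside its binding domain → cannot satisfy Principle A.
*Bruno₄* c-commands the anaphor but is outside its binding domain → cannot satisfy Principle A.
*Anton₅* c-commands the anaphor within its binding domain → licit binder.

{5}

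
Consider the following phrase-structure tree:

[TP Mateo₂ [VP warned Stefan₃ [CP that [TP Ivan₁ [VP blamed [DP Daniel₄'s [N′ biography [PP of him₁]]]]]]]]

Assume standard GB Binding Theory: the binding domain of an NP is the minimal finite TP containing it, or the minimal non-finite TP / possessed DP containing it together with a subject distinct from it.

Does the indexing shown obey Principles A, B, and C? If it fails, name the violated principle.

grammatical

The two coindexed NPs are *Ivan₁* and *him₁*.
*him₁* is a pronoun; its binding domain is the possessed DP, whose subject is Daniel₄. Within that domain it is c-commanded only by *Daniel₄*, which carries a different index — the pronoun is free locally, so Principle B holds.
*Ivan₁* is an R-expression; *him₁* does not c-command it, and no other NP shares its index, so Principle C is satisfied.
All principles are respected.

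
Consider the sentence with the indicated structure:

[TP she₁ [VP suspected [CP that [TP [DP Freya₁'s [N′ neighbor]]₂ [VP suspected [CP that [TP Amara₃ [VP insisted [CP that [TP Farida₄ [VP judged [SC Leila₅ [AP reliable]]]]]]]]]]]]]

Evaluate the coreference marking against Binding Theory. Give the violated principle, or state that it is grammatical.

Principle C

The two coindexed NPs are *she₁* and *Freya₁*.
*Freya₁* is an R-expression. Principle C requires it to be free everywhere.
*she₁* c-commands it and carries the same index.
The R-expression is bound → Principle C violation.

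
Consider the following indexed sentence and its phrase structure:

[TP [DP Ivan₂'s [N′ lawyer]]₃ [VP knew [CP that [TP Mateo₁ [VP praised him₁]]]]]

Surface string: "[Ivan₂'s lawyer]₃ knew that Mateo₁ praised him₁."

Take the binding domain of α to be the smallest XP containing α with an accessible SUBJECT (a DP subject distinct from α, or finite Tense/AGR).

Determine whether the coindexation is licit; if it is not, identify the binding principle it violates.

Principle B

The two coindexed NPs are *Mateo₁* and *him₁*.
*him₁* is a pronoun. Its binding domain is the embedded TP, whose subject is Mateo₁.
*Mateo₁* c-commands it within that domain and carries the same index.
The pronoun is locally bound → Principle B violation.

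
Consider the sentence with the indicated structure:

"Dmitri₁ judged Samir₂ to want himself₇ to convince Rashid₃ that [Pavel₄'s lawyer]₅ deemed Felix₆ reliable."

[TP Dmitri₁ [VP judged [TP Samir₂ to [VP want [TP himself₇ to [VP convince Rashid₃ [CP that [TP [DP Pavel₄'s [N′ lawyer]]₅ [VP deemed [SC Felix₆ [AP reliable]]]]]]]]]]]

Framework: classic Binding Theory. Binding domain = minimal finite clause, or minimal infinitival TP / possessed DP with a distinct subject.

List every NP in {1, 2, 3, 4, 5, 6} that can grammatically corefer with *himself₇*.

*himself* is an anaphor, so Principle A applies: it must be bound in its binding domain.
Binding domain of *himself₇*: the embedded TP, whose subject is Samir₂.
*Dmitri₁* c-commands the anaphor but is outside its binding domain → cannot satisfy Principle A.
*Samir₂* c-commands the anaphor within its binding domain → licit binder.
*Rashid₃* does not c-command the anaphor → cannot bind it.
*Pavel₄* does not c-command the anaphor → cannot bind it.
*[Pavel₄'s lawyer]₅* does not c-command the anaphor → cannot bind it.
*Felix₆* does not c-command the anaphor → cannot bind it.

{2}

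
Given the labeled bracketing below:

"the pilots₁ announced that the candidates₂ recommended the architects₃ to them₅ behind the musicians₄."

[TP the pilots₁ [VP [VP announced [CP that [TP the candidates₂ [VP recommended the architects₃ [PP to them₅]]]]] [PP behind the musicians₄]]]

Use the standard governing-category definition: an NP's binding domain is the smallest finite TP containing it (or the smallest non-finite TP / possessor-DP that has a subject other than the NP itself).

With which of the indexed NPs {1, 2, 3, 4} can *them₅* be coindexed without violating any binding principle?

*them* is a pronoun, so Principle B applies: it must be free in its binding domain.
Binding domain of *them₅*: the embedded TP, whose subject is the candidates₂.
*the pilots₁* c-commands the pronoun but from outside its binding domain, and is not c-commanded by it → coindexation permitted.
*the candidates₂* c-commands the pronoun within its binding domain → coindexation would violate Principle B.
*the architects₃* c-commands the pronoun within its binding domain → coindexation would violate Principle B.
*the musicians₄* and the pronoun do not c-command one another → neither Principle B nor Principle C is at stake; coindexation permitted.

{1, 4}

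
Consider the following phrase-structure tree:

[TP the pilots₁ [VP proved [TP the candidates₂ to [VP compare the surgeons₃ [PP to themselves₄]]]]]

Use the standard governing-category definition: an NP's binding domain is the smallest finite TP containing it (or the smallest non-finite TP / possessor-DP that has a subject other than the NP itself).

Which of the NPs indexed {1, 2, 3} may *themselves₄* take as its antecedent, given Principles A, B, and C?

{2, 3}

*themselves* is an anaphor, so Principle A applies: it must be bound in its binding domain.
Binding domain of *themselves₄*: the embedded TP, whose subject is the candidates₂.
*the pilots₁* c-commands the anaphor but is outside its binding domain → cannot satisfy Principle A.
*the candidates₂* c-commands the anaphor within its binding domain → licit binder.
*the surgeons₃* c-commands the anaphor within its binding domain → licit binder.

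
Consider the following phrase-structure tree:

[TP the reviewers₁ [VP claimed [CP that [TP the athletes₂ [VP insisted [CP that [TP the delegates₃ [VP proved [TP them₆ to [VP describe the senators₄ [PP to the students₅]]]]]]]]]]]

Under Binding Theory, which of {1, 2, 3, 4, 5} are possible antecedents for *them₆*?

*them* is a pronoun, so Principle B applies: it must be free in its binding domain.
Binding domain of *them₆*: the embedded TP, whose subject is the delegates₃.
*the reviewers₁* c-commands the pronoun but from outside its binding domain, and is not c-commanded by it → coindexation permitted.
*the athletes₂* c-commands the pronoun but from outside its binding domain, and is not c-commanded by it → coindexation permitted.
*the delegates₃* c-commands the pronoun within its binding domain → coindexation would violate Principle B.
*the senators₄*: the pronoun c-commands this R-expression → coindexation would violate Principle C on *the senators₄*.
*the students₅*: the pronoun c-commands this R-expression → coindexation would violate Principle C on *the students₅*.

{1, 2}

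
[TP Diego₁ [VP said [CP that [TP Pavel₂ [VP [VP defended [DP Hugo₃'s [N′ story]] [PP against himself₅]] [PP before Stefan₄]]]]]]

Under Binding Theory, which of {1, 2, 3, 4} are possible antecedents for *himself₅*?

{2}

*himself* is an anaphor, so Principle A applies: it must be bound in its binding domain.
Binding domain of *himself₅*: the embedded TP, whose subject is Pavel₂.
*Diego₁* c-commands the anaphor but is outside its binding domain → cannot satisfy Principle A.
*Pavel₂* c-commands the anaphor within its binding domain → licit binder.
*Hugo₃* does not c-command the anaphor → cannot bind it.
*Stefan₄* does not c-command the anaphor → cannot bind it.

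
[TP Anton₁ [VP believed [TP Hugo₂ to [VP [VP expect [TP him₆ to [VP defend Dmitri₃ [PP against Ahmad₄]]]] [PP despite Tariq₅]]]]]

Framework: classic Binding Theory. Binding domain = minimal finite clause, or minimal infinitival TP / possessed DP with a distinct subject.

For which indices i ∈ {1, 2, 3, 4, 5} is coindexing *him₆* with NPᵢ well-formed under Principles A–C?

{1, 5}

*him* is a pronoun, so Principle B applies: it must be free in its binding domain.
Binding domain of *him₆*: the embedded TP, whose subject is Hugo₂.
*Anton₁* c-commands the pronoun but from outside its binding domain, and is not c-commanded by it → coindexation permitted.
*Hugo₂* c-commands the pronoun within its binding domain → coindexation would violate Principle B.
*Dmitri₃*: the pronoun c-commands this R-expression → coindexation would violate Principle C on *Dmitri₃*.
*Ahmad₄*: the pronoun c-commands this R-expression → coindexation would violate Principle C on *Ahmad₄*.
*Tariq₅* and the pronoun do not c-command one another → neither Principle B nor Principle C is at stake; coindexation permitted.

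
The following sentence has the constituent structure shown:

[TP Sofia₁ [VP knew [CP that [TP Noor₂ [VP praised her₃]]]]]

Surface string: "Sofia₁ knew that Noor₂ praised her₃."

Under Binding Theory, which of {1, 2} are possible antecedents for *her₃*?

{1}

*her* is a pronoun, so Principle B applies: it must be free in its binding domain.
Binding domain of *her₃*: the embedded TP, whose subject is Noor₂.
*Sofia₁* c-commands the pronoun but from outside its binding domain, and is not c-commanded by it → coindexation permitted.
*Noor₂* c-commands the pronoun within its binding domain → coindexation would violate Principle B.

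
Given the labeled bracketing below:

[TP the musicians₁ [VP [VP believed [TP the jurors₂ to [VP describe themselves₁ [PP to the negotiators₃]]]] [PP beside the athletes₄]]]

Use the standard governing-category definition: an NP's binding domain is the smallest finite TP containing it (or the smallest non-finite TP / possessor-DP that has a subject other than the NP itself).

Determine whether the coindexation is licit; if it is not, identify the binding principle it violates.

Principle A

The two coindexed NPs are *the musicians₁* and *themselves₁*.
*themselves₁* is an anaphor. Principle A requires it to be bound within its binding domain — the embedded TP, whose subject is the jurors₂.
Within that domain it is c-commanded by *the jurors₂*, which does not share its index.
*the musicians₁* does c-command the anaphor, but from outside its binding domain.
The anaphor is unbound in its domain → Principle A violation.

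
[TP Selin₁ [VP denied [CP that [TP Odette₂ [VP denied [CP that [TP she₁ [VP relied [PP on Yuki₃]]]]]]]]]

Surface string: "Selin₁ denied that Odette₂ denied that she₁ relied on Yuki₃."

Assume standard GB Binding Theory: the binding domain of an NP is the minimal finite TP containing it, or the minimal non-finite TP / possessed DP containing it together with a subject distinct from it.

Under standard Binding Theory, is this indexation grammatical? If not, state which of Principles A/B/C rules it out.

The two coindexed NPs are *Selin₁* and *she₁*.
*she₁* is a pronoun; nothing c-commands it within its binding domain (the embedded TP.), so Principle B holds trivially.
*Selin₁* is an R-expression; *she₁* does not c-command it, and no other NP shares its index, so Principle C is satisfied.
All principles are respected.

grammatical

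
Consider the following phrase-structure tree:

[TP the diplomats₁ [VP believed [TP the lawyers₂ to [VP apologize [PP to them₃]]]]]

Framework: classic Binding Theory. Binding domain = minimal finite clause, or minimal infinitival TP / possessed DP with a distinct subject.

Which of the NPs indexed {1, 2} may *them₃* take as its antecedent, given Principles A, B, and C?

*them* is a pronoun, so Principle B applies: it must be free in its binding domain.
Binding domain of *them₃*: the embedded TP, whose subject is the lawyers₂.
*the diplomats₁* c-commands the pronoun but from outside its binding domain, and is not c-commanded by it → coindexation permitted.
*the lawyers₂* c-commands the pronoun within its binding domain → coindexation would violate Principle B.

{1}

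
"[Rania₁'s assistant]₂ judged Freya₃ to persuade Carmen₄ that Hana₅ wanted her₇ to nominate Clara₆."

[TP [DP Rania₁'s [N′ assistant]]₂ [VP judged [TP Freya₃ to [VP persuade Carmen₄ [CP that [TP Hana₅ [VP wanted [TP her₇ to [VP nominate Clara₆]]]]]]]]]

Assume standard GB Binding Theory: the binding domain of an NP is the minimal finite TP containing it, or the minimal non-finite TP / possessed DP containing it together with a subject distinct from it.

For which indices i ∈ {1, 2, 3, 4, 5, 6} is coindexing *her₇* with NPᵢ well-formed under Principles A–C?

{1, 2, 3, 4}

*her* is a pronoun, so Principle B applies: it must be free in its binding domain.
Binding domain of *her₇*: the embedded TP, whose subject is Hana₅.
*Rania₁* and the pronoun do not c-command one another → neither Principle B nor Principle C is at stake; coindexation permitted.
*[Rania₁'s assistant]₂* c-commands the pronoun but from outside its binding domain, and is not c-commanded by it → coindexation permitted.
*Freya₃* c-commands the pronoun but from outside its binding domain, and is not c-commanded by it → coindexation permitted.
*Carmen₄* c-commands the pronoun but from outside its binding domain, and is not c-commanded by it → coindexation permitted.
*Hana₅* c-commands the pronoun within its binding domain → coindexation would violate Principle B.
*Clara₆*: the pronoun c-commands this R-expression → coindexation would violate Principle C on *Clara₆*.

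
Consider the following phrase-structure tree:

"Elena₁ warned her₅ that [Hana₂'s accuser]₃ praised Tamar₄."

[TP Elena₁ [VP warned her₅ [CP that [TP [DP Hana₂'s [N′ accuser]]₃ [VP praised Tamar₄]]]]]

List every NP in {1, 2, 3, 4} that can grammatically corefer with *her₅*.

*her* is a pronoun, so Principle B applies: it must be free in its binding domain.
Binding domain of *her₅*: the matrix TP, whose subject is Elena₁.
*Elena₁* c-commands the pronoun within its binding domain → coindexation would violate Principle B.
*Hana₂*: the pronoun c-commands this R-expression → coindexation would violate Principle C on *Hana₂*.
*[Hana₂'s accuser]₃*: the pronoun c-commands this R-expression → coindexation would violate Principle C on *[Hana₂'s accuser]₃*.
*Tamar₄*: the pronoun c-commands this R-expression → coindexation would violate Principle C on *Tamar₄*.

none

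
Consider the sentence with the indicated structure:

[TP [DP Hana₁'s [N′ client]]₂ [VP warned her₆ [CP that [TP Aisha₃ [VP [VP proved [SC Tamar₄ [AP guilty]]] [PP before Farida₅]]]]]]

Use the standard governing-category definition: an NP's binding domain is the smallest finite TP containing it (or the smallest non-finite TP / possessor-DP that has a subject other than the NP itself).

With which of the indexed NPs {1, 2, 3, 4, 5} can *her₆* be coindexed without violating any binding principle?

{1}

*her* is a pronoun, so Principle B applies: it must be free in its binding domain.
Binding domain of *her₆*: the matrix TP, whose subject is [Hana₁'s client]₂.
*Hana₁* and the pronoun do not c-command one another → neither Principle B nor Principle C is at stake; coindexation permitted.
*[Hana₁'s client]₂* c-commands the pronoun within its binding domain → coindexation would violate Principle B.
*Aisha₃*: the pronoun c-commands this R-expression → coindexation would violate Principle C on *Aisha₃*.
*Tamar₄*: the pronoun c-commands this R-expression → coindexation would violate Principle C on *Tamar₄*.
*Farida₅*: the pronoun c-commands this R-expression → coindexation would violate Principle C on *Farida₅*.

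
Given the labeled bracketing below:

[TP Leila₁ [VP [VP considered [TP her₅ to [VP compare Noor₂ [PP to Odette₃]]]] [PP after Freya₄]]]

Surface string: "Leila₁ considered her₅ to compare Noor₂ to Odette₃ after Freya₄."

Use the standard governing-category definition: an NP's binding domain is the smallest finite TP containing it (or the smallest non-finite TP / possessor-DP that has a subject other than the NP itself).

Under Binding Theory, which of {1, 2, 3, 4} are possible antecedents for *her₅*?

{4}

*her* is a pronoun, so Principle B applies: it must be free in its binding domain.
Binding domain of *her₅*: the matrix TP, whose subject is Leila₁.
*Leila₁* c-commands the pronoun within its binding domain → coindexation would violate Principle B.
*Noor₂*: the pronoun c-commands this R-expression → coindexation would violate Principle C on *Noor₂*.
*Odette₃*: the pronoun c-commands this R-expression → coindexation would violate Principle C on *Odette₃*.
*Freya₄* and the pronoun do not c-command one another → neither Principle B nor Principle C is at stake; coindexation permitted.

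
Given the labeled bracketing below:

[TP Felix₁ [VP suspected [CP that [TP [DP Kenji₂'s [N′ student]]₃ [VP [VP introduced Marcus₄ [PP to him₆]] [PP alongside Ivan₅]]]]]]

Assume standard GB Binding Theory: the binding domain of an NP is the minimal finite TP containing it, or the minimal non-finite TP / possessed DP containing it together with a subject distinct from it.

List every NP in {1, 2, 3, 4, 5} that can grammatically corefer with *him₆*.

{1, 2, 5}

*him* is a pronoun, so Principle B applies: it must be free in its binding domain.
Binding domain of *him₆*: the embedded TP, whose subject is [Kenji₂'s student]₃.
*Felix₁* c-commands the pronoun but from outside its binding domain, and is not c-commanded by it → coindexation permitted.
*Kenji₂* and the pronoun do not c-command one another → neither Principle B nor Principle C is at stake; coindexation permitted.
*[Kenji₂'s student]₃* c-commands the pronoun within its binding domain → coindexation would violate Principle B.
*Marcus₄* c-commands the pronoun within its binding domain → coindexation would violate Principle B.
*Ivan₅* and the pronoun do not c-command one another → neither Principle B nor Principle C is at stake; coindexation permitted.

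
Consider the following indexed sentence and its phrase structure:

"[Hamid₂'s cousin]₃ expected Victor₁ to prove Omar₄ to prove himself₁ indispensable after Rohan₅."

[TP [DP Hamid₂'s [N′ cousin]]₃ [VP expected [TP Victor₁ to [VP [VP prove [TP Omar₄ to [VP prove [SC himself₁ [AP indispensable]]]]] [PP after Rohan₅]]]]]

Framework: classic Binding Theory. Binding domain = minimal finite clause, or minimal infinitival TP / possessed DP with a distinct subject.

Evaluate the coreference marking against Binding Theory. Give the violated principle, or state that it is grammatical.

The two coindexed NPs are *Victor₁* and *himself₁*.
*himself₁* is an anaphor. Principle A requires it to be bound within its binding domain — the embedded TP, whose subject is Omar₄.
Within that domain it is c-commanded by *Omar₄*, which does not share its index.
*Victor₁* does c-command the anaphor, but from outside its binding domain.
The anaphor is unbound in its domain → Principle A violation.

Principle A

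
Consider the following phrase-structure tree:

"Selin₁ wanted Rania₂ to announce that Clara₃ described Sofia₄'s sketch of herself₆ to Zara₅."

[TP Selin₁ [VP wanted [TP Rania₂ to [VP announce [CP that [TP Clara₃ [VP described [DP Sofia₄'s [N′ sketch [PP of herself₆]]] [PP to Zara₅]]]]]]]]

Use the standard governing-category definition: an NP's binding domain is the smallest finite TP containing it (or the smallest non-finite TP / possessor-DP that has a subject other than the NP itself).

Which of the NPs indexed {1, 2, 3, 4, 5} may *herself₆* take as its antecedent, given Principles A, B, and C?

*herself* is an anaphor, so Principle A applies: it must be bound in its binding domain.
Binding domain of *herself₆*: the possessed DP, whose subject is Sofia₄.
*Selin₁* c-commands the anaphor but is outside its binding domain → cannot satisfy Principle A.
*Rania₂* c-commands the anaphor but is outside its binding domain → cannot satisfy Principle A.
*Clara₃* c-commands the anaphor but is outside its binding domain → cannot satisfy Principle A.
*Sofia₄* c-commands the anaphor within its binding domain → licit binder.
*Zara₅* does not c-command the anaphor → cannot bind it.

{4}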